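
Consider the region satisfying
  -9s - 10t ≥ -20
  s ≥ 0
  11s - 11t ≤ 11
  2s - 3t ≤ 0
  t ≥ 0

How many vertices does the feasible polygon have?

3

Of the 10 pairwise boundary intersections, those satisfying every inequality are:
  (0, 2)
  (60/47, 40/47)
  (0, 0)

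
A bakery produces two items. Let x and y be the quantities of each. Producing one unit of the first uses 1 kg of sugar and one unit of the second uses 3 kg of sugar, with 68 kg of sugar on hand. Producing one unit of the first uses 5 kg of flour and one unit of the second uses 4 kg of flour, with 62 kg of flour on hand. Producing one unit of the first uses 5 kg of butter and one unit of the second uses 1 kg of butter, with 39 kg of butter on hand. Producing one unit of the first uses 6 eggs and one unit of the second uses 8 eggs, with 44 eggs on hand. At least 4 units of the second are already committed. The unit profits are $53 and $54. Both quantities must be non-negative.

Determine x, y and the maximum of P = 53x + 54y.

At the optimal vertex, 6x + 8y = 44 and y = 4.
Solving simultaneously gives x = 2, y = 4.

x = 2, y = 4, maximum P = 322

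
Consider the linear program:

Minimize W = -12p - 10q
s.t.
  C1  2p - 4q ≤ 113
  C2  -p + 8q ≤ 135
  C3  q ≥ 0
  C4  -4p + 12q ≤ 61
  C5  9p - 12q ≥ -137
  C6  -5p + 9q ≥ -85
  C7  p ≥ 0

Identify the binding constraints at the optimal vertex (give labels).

C2 and C6

Feasible corners and W = -12p - 10q:
  (283/5, 479/20) → W = -9187/10
  (1895/31, 760/31) → W = -30340/31
  (17, 0) → W = -204
  (0, 0) → W = 0
  (0, 61/12) → W = -305/6

The minimum is at (1895/31, 760/31). Substituting into each constraint, equality holds for C2 and C6; the remaining constraints have slack.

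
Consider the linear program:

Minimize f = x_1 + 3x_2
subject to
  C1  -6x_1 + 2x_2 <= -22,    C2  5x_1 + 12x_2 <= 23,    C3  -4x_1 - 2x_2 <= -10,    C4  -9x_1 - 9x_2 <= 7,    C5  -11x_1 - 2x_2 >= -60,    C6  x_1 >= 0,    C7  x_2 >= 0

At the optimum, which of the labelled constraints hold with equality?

C1 and C7

Corner points and f = x_1 + 3x_2:
  (155/41, 14/41) → f = 197/41
  (11/3, 0) → f = 11/3
  (23/5, 0) → f = 23/5

The minimum is at (11/3, 0). Substituting into each constraint, equality holds for C1 and C7; the remaining constraints have slack.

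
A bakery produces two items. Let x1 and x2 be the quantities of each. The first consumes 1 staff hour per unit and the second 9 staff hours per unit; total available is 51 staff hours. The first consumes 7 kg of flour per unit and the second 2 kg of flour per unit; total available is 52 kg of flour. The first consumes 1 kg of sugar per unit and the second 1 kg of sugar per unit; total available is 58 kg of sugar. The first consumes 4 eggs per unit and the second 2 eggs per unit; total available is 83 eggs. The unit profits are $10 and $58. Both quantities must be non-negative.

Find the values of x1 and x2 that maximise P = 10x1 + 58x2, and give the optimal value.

x1 = 6, x2 = 5, maximum P = 350

The binding constraints are x1 + 9x2 = 51 and 7x1 + 2x2 = 52.
Solving simultaneously gives x1 = 6, x2 = 5.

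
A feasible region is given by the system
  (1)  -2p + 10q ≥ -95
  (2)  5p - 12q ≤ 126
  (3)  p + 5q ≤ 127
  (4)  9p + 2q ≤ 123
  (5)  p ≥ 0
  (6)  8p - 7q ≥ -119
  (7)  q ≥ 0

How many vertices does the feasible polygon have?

Intersecting each pair of boundary lines and keeping only the points that satisfy every inequality leaves:
  (361/43, 1020/43)
  (294/47, 1135/47)
  (41/3, 0)
  (0, 17)
  (0, 0)

5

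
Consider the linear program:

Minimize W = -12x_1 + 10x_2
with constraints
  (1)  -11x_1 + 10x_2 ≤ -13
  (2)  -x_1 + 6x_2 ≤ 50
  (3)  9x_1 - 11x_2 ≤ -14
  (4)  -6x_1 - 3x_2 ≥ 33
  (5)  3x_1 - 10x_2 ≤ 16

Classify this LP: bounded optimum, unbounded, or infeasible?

The boundaries -11x_1 + 10x_2 = -13 and -x_1 + 6x_2 = 50 meet at (289/28, 563/56), but that point violates -6x_1 - 3x_2 ≥ 33. Every candidate vertex is excluded by some other constraint, so the feasible region is empty.

infeasible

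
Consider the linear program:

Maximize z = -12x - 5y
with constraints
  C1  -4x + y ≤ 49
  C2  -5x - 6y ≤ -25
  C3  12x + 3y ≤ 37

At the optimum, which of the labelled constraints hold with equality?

Extreme points and z = -12x - 5y:
  (-269/29, 345/29) → z = 1503/29
  (-55/12, 92/3) → z = -295/3
  (49/19, 115/57) → z = -2339/57

The maximum is at (-269/29, 345/29). Substituting into each constraint, equality holds for C1 and C2; the remaining constraints have slack.

C1 and C2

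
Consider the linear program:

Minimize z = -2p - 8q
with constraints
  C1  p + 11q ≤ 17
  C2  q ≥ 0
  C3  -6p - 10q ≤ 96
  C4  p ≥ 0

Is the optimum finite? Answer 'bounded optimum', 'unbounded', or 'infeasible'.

Corner points and z = -2p - 8q:
  (17, 0) → z = -34
  (0, 17/11) → z = -136/11
  (0, 0) → z = 0
The feasible region has finitely many vertices and no improving ray; the minimum is -34 at (17, 0).

bounded optimum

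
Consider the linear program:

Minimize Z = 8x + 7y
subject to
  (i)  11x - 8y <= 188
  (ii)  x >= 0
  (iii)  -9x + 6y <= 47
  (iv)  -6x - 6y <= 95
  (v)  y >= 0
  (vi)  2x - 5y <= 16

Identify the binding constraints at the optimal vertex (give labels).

(ii) and (v)

Extreme points and Z = 8x + 7y:
  (812/39, 200/39) → Z = 2632/13
  (0, 47/6) → Z = 329/6
  (0, 0) → Z = 0
  (8, 0) → Z = 64
The feasible region is unbounded (it extends along (2, 3), (8, 11)), but Z strictly increases along every unbounded feasible direction, so there is no improving ray and the minimum is attained at a vertex.

The minimum is at (0, 0). Substituting into each constraint, equality holds for (ii) and (v); the remaining constraints have slack.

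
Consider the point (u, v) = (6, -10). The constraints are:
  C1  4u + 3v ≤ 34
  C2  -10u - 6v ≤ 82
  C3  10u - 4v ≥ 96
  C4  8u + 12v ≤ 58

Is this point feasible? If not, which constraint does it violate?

C1: -6 ≤ 34 ✓
C2: 0 ≤ 82 ✓
C3: 100 ≥ 96 ✓
C4: -72 ≤ 58 ✓

feasible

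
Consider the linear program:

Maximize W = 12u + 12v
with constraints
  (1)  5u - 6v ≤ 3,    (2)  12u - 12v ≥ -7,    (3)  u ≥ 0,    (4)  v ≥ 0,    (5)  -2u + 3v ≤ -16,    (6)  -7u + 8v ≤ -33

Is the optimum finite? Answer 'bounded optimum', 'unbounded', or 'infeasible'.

infeasible

The boundaries 5u - 6v = 3 and -7u + 8v = -33 meet at (87, 72), but that point violates -2u + 3v ≤ -16. Every candidate vertex is excluded by some other constraint, so the feasible region is empty.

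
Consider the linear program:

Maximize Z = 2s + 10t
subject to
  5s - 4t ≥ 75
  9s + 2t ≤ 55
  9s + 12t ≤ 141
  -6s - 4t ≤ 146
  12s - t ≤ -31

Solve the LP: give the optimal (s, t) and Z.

The binding constraints are 5s - 4t = 75 and 12s - t = -31.
Solving simultaneously gives s = -199/43, t = -1055/43.

s = -199/43, t = -1055/43, maximum Z = -10948/43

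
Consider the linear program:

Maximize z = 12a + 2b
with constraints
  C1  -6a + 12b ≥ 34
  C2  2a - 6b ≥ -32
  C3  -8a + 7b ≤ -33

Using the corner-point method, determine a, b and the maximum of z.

a = 15, b = 31/3, maximum z = 602/3

Corner points and z = 12a + 2b:
  (15, 31/3) → z = 602/3
  (317/27, 235/27) → z = 4274/27
  (211/17, 161/17) → z = 2854/17

The binding constraints are -6a + 12b = 34 and 2a - 6b = -32.
Solving simultaneously gives a = 15, b = 31/3.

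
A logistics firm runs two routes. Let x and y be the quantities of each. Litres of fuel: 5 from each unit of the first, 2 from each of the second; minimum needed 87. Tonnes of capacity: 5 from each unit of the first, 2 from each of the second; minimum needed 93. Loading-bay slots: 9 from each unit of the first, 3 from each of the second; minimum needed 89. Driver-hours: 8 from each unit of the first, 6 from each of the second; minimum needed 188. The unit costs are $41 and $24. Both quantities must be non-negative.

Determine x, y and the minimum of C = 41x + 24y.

x = 13, y = 14, minimum C = 869

Feasible corners and C = 41x + 24y:
  (0, 93/2) → C = 1116
  (47/2, 0) → C = 1927/2
  (13, 14) → C = 869
The feasible region is unbounded (it extends along (0, 1), (1, 0)), but C strictly increases along every unbounded feasible direction, so there is no improving ray and the minimum is attained at a vertex.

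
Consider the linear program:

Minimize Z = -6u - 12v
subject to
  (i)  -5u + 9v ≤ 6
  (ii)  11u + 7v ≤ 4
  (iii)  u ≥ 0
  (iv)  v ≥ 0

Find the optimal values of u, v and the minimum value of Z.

u = 0, v = 4/7, minimum Z = -48/7

Feasible corners and Z = -6u - 12v:
  (0, 4/7) → Z = -48/7
  (4/11, 0) → Z = -24/11
  (0, 0) → Z = 0

The optimum lies where 11u + 7v = 4 and u = 0.
Solving simultaneously gives u = 0, v = 4/7.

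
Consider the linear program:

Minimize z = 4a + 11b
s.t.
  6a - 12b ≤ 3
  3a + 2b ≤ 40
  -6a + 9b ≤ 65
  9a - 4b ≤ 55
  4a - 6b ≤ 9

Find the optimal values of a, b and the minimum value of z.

Vertices and z = 4a + 11b:
  (-269/6, -68/3) → z = -1286/3
  (15/2, 7/2) → z = 137/2
  (230/39, 145/13) → z = 5705/39
  (9, 13/2) → z = 215/2
  (147/19, 139/38) → z = 2705/38

The optimum lies where 6a - 12b = 3 and -6a + 9b = 65.
Solving simultaneously gives a = -269/6, b = -68/3.

a = -269/6, b = -68/3, minimum z = -1286/3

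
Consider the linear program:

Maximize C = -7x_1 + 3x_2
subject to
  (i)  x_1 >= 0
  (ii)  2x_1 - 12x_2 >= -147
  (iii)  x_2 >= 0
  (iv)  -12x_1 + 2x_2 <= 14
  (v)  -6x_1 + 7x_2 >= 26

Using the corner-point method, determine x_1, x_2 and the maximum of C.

Extreme points and C = -7x_1 + 3x_2:
  (0, 7) → C = 21
  (0, 26/7) → C = 78/7
  (9/10, 62/5) → C = 309/10
  (717/58, 415/29) → C = -2529/58

x_1 = 9/10, x_2 = 62/5, maximum C = 309/10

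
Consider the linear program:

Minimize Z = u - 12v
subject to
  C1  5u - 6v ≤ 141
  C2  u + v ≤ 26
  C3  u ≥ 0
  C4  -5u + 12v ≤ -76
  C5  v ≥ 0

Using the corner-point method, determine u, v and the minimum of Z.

u = 388/17, v = 54/17, minimum Z = -260/17

Vertices and Z = u - 12v:
  (388/17, 54/17) → Z = -260/17
  (26, 0) → Z = 26
  (76/5, 0) → Z = 76/5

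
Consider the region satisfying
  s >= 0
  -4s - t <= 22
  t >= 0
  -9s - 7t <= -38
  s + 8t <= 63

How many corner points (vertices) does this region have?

The feasible vertices (each the meet of two boundaries and inside every other half-plane) are:
  (0, 38/7)
  (0, 63/8)
  (38/9, 0)
  (63, 0)

4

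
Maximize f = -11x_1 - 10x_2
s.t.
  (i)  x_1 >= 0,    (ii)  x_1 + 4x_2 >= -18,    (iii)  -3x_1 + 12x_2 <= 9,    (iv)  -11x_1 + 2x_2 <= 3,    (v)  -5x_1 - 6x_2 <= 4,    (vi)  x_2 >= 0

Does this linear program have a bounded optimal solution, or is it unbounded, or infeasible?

bounded optimum

Extreme points and f = -11x_1 - 10x_2:
  (0, 3/4) → f = -15/2
  (0, 0) → f = 0
The feasible region has finitely many vertices and no improving ray; the maximum is 0 at (0, 0).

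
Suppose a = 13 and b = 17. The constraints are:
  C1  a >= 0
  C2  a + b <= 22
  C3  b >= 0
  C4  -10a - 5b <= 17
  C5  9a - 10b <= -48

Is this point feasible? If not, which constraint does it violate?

not feasible — violates C2

Constraint C2: a + b = 30, which is not ≤ 22. All other constraints are satisfied.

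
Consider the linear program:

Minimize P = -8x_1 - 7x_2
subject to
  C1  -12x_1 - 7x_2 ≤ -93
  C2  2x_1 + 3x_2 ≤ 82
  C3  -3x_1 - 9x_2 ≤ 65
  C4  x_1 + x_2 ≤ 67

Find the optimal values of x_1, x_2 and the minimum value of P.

x_1 = 311/3, x_2 = -376/9, minimum P = -4832/9

Extreme points and P = -8x_1 - 7x_2:
  (-295/22, 399/11) → P = -1613/11
  (1292/87, -353/29) → P = -2923/87
  (311/3, -376/9) → P = -4832/9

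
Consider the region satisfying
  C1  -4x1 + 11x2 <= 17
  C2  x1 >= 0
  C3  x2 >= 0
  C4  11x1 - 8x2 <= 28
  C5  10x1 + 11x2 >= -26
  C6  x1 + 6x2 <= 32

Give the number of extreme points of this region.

4

The feasible vertices (each the meet of two boundaries and inside every other half-plane) are:
  (0, 17/11)
  (444/89, 299/89)
  (0, 0)
  (28/11, 0)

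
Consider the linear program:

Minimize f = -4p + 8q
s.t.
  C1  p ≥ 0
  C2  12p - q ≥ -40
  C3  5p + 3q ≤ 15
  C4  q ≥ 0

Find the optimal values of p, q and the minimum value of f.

Vertices and f = -4p + 8q:
  (0, 5) → f = 40
  (0, 0) → f = 0
  (3, 0) → f = -12

p = 3, q = 0, minimum f = -12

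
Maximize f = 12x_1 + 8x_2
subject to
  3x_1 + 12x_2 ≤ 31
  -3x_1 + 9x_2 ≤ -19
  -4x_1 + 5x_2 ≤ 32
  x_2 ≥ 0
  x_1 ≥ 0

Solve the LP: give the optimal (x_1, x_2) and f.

x_1 = 31/3, x_2 = 0, maximum f = 124

Feasible corners and f = 12x_1 + 8x_2:
  (169/21, 4/7) → f = 708/7
  (31/3, 0) → f = 124
  (19/3, 0) → f = 76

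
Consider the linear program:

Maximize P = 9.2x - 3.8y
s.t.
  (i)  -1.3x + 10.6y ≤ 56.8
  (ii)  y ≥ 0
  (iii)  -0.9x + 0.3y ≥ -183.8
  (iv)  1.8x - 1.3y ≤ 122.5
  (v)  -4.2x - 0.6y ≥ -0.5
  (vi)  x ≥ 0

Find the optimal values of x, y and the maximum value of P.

x = 5/42, y = 0, maximum P = 23/21

Corner points and P = 9.2x - 3.8y:
  (5/42, 0) → P = 23/21
  (0, 0) → P = 0
  (0, 5/6) → P = -19/6

The optimum lies where y = 0 and -4.2x - 0.6y = -0.5.
Solving simultaneously gives x = 5/42, y = 0.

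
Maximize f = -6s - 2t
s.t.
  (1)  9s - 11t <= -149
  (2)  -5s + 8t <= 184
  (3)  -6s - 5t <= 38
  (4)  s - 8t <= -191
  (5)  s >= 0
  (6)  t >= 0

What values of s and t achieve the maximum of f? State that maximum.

s = 7/4, t = 771/32, maximum f = -939/16

Vertices and f = -6s - 2t:
  (832/17, 911/17) → f = -6814/17
  (909/61, 1570/61) → f = -8594/61
  (7/4, 771/32) → f = -939/16

The binding constraints are -5s + 8t = 184 and s - 8t = -191.
Solving simultaneously gives s = 7/4, t = 771/32.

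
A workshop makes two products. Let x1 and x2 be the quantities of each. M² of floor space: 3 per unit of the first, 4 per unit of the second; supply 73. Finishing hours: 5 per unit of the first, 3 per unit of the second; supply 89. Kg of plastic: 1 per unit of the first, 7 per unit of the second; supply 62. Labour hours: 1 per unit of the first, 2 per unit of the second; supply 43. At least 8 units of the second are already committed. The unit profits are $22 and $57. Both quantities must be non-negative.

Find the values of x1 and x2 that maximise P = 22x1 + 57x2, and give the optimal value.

x1 = 6, x2 = 8, maximum P = 588

Extreme points and P = 22x1 + 57x2:
  (0, 62/7) → P = 3534/7
  (0, 8) → P = 456
  (6, 8) → P = 588

At the optimal vertex, x1 + 7x2 = 62 and x2 = 8.
Solving simultaneously gives x1 = 6, x2 = 8.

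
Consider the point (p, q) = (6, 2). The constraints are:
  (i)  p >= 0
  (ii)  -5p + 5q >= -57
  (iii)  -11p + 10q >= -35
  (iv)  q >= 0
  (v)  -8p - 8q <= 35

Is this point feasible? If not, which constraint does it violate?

Constraint (iii): -11p + 10q = -46, which is not ≥ -35. All other constraints are satisfied.

not feasible — violates (iii)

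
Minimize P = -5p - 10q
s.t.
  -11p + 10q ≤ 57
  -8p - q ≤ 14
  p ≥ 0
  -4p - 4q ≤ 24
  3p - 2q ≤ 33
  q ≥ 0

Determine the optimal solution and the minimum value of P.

Feasible corners and P = -5p - 10q:
  (0, 57/10) → P = -57
  (111/2, 267/4) → P = -945
  (0, 0) → P = 0
  (11, 0) → P = -55

At the optimal vertex, -11p + 10q = 57 and 3p - 2q = 33.
Solving simultaneously gives p = 111/2, q = 267/4.

p = 111/2, q = 267/4, minimum P = -945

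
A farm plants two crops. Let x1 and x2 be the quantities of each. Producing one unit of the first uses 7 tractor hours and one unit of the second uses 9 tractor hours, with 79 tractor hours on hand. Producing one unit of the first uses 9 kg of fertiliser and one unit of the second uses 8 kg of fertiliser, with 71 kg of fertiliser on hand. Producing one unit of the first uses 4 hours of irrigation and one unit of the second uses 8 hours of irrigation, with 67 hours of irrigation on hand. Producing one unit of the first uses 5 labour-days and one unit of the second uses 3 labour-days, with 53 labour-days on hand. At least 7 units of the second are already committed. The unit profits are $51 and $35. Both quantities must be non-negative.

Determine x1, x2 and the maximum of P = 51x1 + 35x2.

Vertices and P = 51x1 + 35x2:
  (0, 67/8) → P = 2345/8
  (0, 7) → P = 245
  (4/5, 319/40) → P = 12797/40
  (5/3, 7) → P = 330

x1 = 5/3, x2 = 7, maximum P = 330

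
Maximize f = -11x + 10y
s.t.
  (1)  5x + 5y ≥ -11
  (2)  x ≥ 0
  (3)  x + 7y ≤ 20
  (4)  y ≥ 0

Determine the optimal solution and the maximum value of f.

x = 0, y = 20/7, maximum f = 200/7

Corner points and f = -11x + 10y:
  (0, 20/7) → f = 200/7
  (0, 0) → f = 0
  (20, 0) → f = -220

At the optimal vertex, x = 0 and x + 7y = 20.
Solving simultaneously gives x = 0, y = 20/7.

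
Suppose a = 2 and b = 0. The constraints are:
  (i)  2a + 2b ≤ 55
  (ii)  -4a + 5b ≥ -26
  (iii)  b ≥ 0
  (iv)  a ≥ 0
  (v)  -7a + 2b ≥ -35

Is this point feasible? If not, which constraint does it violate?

(i): 4 ≤ 55 ✓
(ii): -8 ≥ -26 ✓
(iii): 0 ≥ 0 ✓
(iv): 2 ≥ 0 ✓
(v): -14 ≥ -35 ✓

feasible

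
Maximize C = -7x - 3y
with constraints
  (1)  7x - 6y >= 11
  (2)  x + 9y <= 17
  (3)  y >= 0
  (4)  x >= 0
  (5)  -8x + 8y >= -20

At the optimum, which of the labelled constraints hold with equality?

Extreme points and C = -7x - 3y:
  (67/23, 36/23) → C = -577/23
  (11/7, 0) → C = -11
  (79/20, 29/20) → C = -32
  (5/2, 0) → C = -35/2

The maximum is at (11/7, 0). Substituting into each constraint, equality holds for (1) and (3); the remaining constraints have slack.

(1) and (3)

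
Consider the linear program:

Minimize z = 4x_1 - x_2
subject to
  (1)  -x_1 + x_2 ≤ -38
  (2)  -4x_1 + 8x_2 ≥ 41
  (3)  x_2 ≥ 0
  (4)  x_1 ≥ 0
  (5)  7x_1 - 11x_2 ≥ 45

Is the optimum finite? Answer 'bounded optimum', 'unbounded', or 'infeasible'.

bounded optimum

Vertices and z = 4x_1 - x_2:
  (345/4, 193/4) → z = 1187/4
  (373/4, 221/4) → z = 1271/4
The feasible region has finitely many vertices and no improving ray; the minimum is 1187/4 at (345/4, 193/4).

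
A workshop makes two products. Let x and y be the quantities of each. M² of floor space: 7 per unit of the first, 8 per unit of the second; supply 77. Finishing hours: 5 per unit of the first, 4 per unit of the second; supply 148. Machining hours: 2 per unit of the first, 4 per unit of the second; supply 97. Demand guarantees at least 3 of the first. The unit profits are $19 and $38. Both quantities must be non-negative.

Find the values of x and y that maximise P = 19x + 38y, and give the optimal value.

x = 3, y = 7, maximum P = 323

Corner points and P = 19x + 38y:
  (11, 0) → P = 209
  (3, 0) → P = 57
  (3, 7) → P = 323

At the optimal vertex, 7x + 8y = 77 and x = 3.
Solving simultaneously gives x = 3, y = 7.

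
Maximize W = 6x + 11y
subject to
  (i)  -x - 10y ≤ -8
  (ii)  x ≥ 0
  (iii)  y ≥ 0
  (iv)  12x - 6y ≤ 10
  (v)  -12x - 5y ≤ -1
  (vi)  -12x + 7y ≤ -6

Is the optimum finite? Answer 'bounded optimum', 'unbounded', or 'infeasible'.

bounded optimum

Extreme points and W = 6x + 11y:
  (74/63, 43/63) → W = 131/9
  (116/127, 90/127) → W = 1686/127
  (17/6, 4) → W = 61
The feasible region has finitely many vertices and no improving ray; the maximum is 61 at (17/6, 4).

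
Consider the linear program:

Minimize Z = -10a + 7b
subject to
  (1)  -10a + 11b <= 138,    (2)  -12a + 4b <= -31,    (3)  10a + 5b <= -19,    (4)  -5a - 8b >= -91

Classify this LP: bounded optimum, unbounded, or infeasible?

From the feasible point (79/100, -269/50), moving in the direction (-4, -12) keeps every constraint satisfied while Z decreases without bound.

unbounded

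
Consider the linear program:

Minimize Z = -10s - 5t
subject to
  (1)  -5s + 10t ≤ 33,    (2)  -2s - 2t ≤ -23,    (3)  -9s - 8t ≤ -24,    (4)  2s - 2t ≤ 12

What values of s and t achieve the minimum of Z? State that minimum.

s = 93/5, t = 63/5, minimum Z = -249

Vertices and Z = -10s - 5t:
  (82/15, 181/30) → Z = -509/6
  (93/5, 63/5) → Z = -249
  (35/4, 11/4) → Z = -405/4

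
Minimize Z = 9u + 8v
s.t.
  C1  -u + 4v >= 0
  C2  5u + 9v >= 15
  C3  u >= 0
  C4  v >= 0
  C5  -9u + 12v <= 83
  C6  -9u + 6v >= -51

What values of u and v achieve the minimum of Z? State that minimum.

u = 0, v = 5/3, minimum Z = 40/3

Feasible corners and Z = 9u + 8v:
  (60/29, 15/29) → Z = 660/29
  (34/5, 17/10) → Z = 374/5
  (0, 5/3) → Z = 40/3
  (0, 83/12) → Z = 166/3
  (185/9, 67/3) → Z = 1091/3

The binding constraints are 5u + 9v = 15 and u = 0.
Solving simultaneously gives u = 0, v = 5/3.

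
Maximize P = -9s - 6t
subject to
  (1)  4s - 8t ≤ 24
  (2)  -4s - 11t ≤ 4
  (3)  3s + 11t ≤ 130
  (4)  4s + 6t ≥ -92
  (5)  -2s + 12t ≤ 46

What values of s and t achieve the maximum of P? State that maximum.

s = -277/35, t = 88/35, maximum P = 393/7

Corner points and P = -9s - 6t:
  (58/19, -28/19) → P = -354/19
  (326/17, 112/17) → P = -3606/17
  (-277/35, 88/35) → P = 393/7
  (527/29, 199/29) → P = -5937/29

The binding constraints are -4s - 11t = 4 and -2s + 12t = 46.
Solving simultaneously gives s = -277/35, t = 88/35.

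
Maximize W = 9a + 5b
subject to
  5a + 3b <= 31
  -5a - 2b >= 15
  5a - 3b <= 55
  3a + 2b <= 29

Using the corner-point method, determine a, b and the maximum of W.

Corner points and W = 9a + 5b:
  (-107/5, 46) → W = 187/5
  (-25, 52) → W = 35
  (13/5, -14) → W = -233/5
The feasible region is unbounded (it extends along (-2, 3), (-3, -5)), but W strictly decreases along every unbounded feasible direction, so there is no improving ray and the maximum is attained at a vertex.

a = -107/5, b = 46, maximum W = 187/5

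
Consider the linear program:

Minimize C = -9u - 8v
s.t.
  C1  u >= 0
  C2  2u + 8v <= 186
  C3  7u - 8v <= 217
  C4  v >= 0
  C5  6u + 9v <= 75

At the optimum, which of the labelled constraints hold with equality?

Extreme points and C = -9u - 8v:
  (0, 0) → C = 0
  (0, 25/3) → C = -200/3
  (25/2, 0) → C = -225/2

The minimum is at (25/2, 0). Substituting into each constraint, equality holds for C4 and C5; the remaining constraints have slack.

C4 and C5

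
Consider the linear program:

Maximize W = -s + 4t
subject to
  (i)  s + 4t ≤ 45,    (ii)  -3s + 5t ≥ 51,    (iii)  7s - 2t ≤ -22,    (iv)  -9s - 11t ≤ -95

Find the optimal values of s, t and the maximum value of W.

Feasible corners and W = -s + 4t:
  (1/15, 337/30) → W = 673/15
  (-23/5, 62/5) → W = 271/5
  (-8/29, 291/29) → W = 1172/29
  (-43/39, 124/13) → W = 1531/39

The optimum lies where s + 4t = 45 and -9s - 11t = -95.
Solving simultaneously gives s = -23/5, t = 62/5.

s = -23/5, t = 62/5, maximum W = 271/5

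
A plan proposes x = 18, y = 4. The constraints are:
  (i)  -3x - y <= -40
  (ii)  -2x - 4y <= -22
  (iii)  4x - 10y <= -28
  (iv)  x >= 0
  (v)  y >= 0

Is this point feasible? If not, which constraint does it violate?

not feasible — violates (iii)

Constraint (iii): 4x - 10y = 32, which is not ≤ -28. All other constraints are satisfied.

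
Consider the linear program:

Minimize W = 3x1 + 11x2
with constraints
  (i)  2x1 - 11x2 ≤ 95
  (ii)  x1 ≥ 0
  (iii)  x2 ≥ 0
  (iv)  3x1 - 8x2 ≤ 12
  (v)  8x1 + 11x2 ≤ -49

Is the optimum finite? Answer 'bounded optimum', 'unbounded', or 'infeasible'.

The boundaries x1 = 0 and x2 = 0 meet at (0, 0), but that point violates 8x1 + 11x2 ≤ -49. Every candidate vertex is excluded by some other constraint, so the feasible region is empty.

infeasible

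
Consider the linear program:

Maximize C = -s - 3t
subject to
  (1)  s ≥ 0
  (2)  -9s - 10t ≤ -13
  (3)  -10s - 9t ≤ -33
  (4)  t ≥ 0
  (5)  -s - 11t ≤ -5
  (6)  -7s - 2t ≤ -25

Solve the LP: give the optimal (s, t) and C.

s = 53/15, t = 2/15, maximum C = -59/15

Corner points and C = -s - 3t:
  (0, 25/2) → C = -75/2
  (5, 0) → C = -5
  (53/15, 2/15) → C = -59/15
The feasible region is unbounded (it extends along (0, 1), (1, 0)), but C strictly decreases along every unbounded feasible direction, so there is no improving ray and the maximum is attained at a vertex.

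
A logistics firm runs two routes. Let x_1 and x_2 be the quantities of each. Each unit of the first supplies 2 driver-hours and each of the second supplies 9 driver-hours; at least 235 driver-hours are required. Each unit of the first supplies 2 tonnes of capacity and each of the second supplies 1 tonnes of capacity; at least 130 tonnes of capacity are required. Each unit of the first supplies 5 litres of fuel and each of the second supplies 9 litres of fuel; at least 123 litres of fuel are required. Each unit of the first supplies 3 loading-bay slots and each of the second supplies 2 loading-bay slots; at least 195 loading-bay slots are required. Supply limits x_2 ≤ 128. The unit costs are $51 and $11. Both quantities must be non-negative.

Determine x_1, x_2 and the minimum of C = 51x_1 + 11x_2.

Feasible corners and C = 51x_1 + 11x_2:
  (235/2, 0) → C = 11985/2
  (935/16, 105/8) → C = 49995/16
  (1, 128) → C = 1459
The feasible region is unbounded (it extends along (1, 0)), but C strictly increases along every unbounded feasible direction, so there is no improving ray and the minimum is attained at a vertex.

At the optimal vertex, 2x_1 + x_2 = 130 and x_2 = 128.
Solving simultaneously gives x_1 = 1, x_2 = 128.

x_1 = 1, x_2 = 128, minimum C = 1459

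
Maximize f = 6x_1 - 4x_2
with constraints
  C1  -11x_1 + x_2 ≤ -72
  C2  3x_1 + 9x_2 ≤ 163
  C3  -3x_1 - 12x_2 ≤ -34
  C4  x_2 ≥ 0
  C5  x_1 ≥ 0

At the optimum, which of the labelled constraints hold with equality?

Corner points and f = 6x_1 - 4x_2:
  (811/102, 1577/102) → f = -721/51
  (898/135, 158/135) → f = 4756/135
  (163/3, 0) → f = 326
  (34/3, 0) → f = 68

The maximum is at (163/3, 0). Substituting into each constraint, equality holds for C2 and C4; the remaining constraints have slack.

C2 and C4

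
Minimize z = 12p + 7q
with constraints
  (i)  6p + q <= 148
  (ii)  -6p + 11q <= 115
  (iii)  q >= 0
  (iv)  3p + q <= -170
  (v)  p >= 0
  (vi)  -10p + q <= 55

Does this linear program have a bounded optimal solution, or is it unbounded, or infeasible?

infeasible

The boundaries 6p + q = 148 and -6p + 11q = 115 meet at (1513/72, 263/12), but that point violates 3p + q ≤ -170. Every candidate vertex is excluded by some other constraint, so the feasible region is empty.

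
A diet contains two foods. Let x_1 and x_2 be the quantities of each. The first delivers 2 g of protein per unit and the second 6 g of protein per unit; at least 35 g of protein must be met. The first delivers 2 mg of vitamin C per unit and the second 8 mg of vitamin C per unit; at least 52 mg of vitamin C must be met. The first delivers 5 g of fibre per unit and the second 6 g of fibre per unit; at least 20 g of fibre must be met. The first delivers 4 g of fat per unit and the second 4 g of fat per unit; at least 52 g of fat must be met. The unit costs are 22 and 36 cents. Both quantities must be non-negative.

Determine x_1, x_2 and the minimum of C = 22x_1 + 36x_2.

x_1 = 26/3, x_2 = 13/3, minimum C = 1040/3

Corner points and C = 22x_1 + 36x_2:
  (0, 13) → C = 468
  (26, 0) → C = 572
  (26/3, 13/3) → C = 1040/3
The feasible region is unbounded (it extends along (0, 1), (1, 0)), but C strictly increases along every unbounded feasible direction, so there is no improving ray and the minimum is attained at a vertex.

The optimum lies where 2x_1 + 8x_2 = 52 and 4x_1 + 4x_2 = 52.
Solving simultaneously gives x_1 = 26/3, x_2 = 13/3.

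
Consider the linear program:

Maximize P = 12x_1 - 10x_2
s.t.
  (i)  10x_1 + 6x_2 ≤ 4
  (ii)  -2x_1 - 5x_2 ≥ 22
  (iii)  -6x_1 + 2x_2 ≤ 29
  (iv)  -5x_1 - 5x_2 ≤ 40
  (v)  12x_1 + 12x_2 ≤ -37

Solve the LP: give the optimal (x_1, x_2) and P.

x_1 = 13, x_2 = -21, maximum P = 366

Feasible corners and P = 12x_1 - 10x_2:
  (13, -21) → P = 366
  (45/8, -209/24) → P = 1855/12
  (-189/34, -37/17) → P = -764/17
  (79/36, -95/18) → P = 712/9
  (-45/8, -19/8) → P = -175/4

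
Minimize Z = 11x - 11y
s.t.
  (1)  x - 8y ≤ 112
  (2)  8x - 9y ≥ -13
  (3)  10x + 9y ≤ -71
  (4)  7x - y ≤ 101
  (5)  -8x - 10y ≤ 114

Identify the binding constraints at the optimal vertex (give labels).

Extreme points and Z = 11x - 11y:
  (440/89, -1191/89) → Z = 17941/89
  (104/37, -505/37) → Z = 6699/37
  (-14/3, -73/27) → Z = -583/27
  (-289/38, -101/19) → Z = -957/38

The minimum is at (-289/38, -101/19). Substituting into each constraint, equality holds for (2) and (5); the remaining constraints have slack.

(2) and (5)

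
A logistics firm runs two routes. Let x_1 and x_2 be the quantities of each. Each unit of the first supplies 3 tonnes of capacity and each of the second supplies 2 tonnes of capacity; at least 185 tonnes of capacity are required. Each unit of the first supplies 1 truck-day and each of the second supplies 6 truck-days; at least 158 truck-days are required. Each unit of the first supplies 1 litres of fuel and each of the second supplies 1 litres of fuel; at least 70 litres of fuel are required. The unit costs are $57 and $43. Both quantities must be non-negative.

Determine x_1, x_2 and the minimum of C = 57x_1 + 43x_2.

Corner points and C = 57x_1 + 43x_2:
  (0, 185/2) → C = 7955/2
  (158, 0) → C = 9006
  (45, 25) → C = 3640
  (262/5, 88/5) → C = 18718/5
The feasible region is unbounded (it extends along (0, 1), (1, 0)), but C strictly increases along every unbounded feasible direction, so there is no improving ray and the minimum is attained at a vertex.

x_1 = 45, x_2 = 25, minimum C = 3640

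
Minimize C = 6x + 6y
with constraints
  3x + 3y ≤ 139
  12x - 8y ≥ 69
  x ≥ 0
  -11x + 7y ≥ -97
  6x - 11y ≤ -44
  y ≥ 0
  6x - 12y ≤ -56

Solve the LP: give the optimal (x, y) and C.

The binding constraints are 12x - 8y = 69 and 6x - 12y = -56.
Solving simultaneously gives x = 319/24, y = 181/16.

x = 319/24, y = 181/16, minimum C = 1181/8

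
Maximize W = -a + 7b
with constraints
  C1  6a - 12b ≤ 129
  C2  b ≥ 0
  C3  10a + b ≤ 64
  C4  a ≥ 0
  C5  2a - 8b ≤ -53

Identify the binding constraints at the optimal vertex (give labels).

Feasible corners and W = -a + 7b:
  (0, 64) → W = 448
  (459/82, 329/41) → W = 4147/82
  (0, 53/8) → W = 371/8

The maximum is at (0, 64). Substituting into each constraint, equality holds for C3 and C4; the remaining constraints have slack.

C3 and C4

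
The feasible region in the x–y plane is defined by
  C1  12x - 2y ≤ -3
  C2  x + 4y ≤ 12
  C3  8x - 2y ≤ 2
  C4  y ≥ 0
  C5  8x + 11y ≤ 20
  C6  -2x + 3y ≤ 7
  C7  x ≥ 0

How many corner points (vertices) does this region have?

3

Of the 21 pairwise boundary intersections, those satisfying every inequality are:
  (7/148, 66/37)
  (0, 3/2)
  (0, 20/11)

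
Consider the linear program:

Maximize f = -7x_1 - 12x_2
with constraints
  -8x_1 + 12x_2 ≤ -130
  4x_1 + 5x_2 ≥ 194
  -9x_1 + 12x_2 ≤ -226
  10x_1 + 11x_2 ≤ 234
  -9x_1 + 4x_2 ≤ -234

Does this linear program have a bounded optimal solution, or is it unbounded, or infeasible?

The boundaries -8x_1 + 12x_2 = -130 and -9x_1 + 12x_2 = -226 meet at (96, 319/6), but that point violates 10x_1 + 11x_2 ≤ 234. Every candidate vertex is excluded by some other constraint, so the feasible region is empty.

infeasible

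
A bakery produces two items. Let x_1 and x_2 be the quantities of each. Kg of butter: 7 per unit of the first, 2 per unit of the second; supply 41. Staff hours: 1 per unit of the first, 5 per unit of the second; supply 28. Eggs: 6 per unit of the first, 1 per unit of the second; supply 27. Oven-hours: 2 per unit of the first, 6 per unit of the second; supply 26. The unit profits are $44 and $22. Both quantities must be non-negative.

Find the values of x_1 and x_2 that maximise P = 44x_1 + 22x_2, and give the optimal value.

Feasible corners and P = 44x_1 + 22x_2:
  (0, 0) → P = 0
  (0, 13/3) → P = 286/3
  (9/2, 0) → P = 198
  (4, 3) → P = 242

x_1 = 4, x_2 = 3, maximum P = 242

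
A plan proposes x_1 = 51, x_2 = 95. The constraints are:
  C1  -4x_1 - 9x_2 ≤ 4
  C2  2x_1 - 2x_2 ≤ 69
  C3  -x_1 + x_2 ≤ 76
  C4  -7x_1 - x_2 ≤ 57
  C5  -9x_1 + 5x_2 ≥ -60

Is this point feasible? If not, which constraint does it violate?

feasible

C1: -1059 ≤ 4 ✓
C2: -88 ≤ 69 ✓
C3: 44 ≤ 76 ✓
C4: -452 ≤ 57 ✓
C5: 16 ≥ -60 ✓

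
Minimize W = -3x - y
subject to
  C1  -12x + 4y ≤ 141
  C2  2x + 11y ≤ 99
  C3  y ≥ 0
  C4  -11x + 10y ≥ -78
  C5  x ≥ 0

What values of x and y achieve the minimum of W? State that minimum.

x = 616/47, y = 311/47, minimum W = -2159/47

Feasible corners and W = -3x - y:
  (616/47, 311/47) → W = -2159/47
  (0, 9) → W = -9
  (78/11, 0) → W = -234/11
  (0, 0) → W = 0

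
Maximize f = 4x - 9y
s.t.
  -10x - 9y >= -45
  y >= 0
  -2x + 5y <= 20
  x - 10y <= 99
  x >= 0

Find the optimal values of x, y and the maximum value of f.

Extreme points and f = 4x - 9y:
  (9/2, 0) → f = 18
  (45/68, 145/34) → f = -1215/34
  (0, 0) → f = 0
  (0, 4) → f = -36

The binding constraints are -10x - 9y = -45 and y = 0.
Solving simultaneously gives x = 9/2, y = 0.

x = 9/2, y = 0, maximum f = 18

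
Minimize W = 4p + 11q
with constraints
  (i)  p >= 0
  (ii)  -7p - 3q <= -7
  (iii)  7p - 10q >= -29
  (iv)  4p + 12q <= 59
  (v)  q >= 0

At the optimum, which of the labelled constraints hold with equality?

(ii) and (v)

Corner points and W = 4p + 11q:
  (0, 7/3) → W = 77/3
  (0, 29/10) → W = 319/10
  (1, 0) → W = 4
  (121/62, 529/124) → W = 6787/124
  (59/4, 0) → W = 59

The minimum is at (1, 0). Substituting into each constraint, equality holds for (ii) and (v); the remaining constraints have slack.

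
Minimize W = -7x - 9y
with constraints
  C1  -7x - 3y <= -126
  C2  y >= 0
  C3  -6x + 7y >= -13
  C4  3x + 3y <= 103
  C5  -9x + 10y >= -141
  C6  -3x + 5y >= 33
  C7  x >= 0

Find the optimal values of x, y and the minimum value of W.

Vertices and W = -7x - 9y:
  (23/4, 343/12) → W = -595/2
  (531/44, 609/44) → W = -4599/22
  (52/3, 17) → W = -823/3

x = 23/4, y = 343/12, minimum W = -595/2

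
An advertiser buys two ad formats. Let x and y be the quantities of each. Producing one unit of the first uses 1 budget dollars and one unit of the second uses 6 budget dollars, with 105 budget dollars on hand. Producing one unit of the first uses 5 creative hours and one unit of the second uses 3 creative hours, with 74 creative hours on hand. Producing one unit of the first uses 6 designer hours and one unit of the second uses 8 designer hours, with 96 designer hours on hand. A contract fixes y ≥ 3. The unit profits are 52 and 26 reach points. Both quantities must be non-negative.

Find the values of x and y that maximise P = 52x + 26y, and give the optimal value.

x = 12, y = 3, maximum P = 702

Corner points and P = 52x + 26y:
  (0, 12) → P = 312
  (0, 3) → P = 78
  (12, 3) → P = 702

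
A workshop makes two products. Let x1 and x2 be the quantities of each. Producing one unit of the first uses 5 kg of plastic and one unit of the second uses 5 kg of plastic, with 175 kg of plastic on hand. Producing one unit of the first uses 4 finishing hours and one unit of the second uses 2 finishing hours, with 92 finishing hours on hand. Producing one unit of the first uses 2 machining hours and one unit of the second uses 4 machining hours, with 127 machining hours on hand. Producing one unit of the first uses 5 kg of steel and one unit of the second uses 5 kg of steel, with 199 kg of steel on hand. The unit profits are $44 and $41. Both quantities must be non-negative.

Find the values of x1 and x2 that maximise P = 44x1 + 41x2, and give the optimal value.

Feasible corners and P = 44x1 + 41x2:
  (0, 0) → P = 0
  (0, 127/4) → P = 5207/4
  (23, 0) → P = 1012
  (11, 24) → P = 1468
  (13/2, 57/2) → P = 2909/2

The optimum lies where 5x1 + 5x2 = 175 and 4x1 + 2x2 = 92.
Solving simultaneously gives x1 = 11, x2 = 24.

x1 = 11, x2 = 24, maximum P = 1468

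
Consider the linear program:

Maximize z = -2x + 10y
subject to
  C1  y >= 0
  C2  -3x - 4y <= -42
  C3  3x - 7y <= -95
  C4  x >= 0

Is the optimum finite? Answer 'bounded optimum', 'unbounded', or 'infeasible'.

unbounded

From the feasible point (0, 95/7), moving in the direction (0, 1) keeps every constraint satisfied while z increases without bound.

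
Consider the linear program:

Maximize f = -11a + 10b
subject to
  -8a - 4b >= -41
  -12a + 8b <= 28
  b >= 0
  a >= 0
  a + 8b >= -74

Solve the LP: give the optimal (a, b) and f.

Feasible corners and f = -11a + 10b:
  (27/14, 179/28) → f = 299/7
  (41/8, 0) → f = -451/8
  (0, 7/2) → f = 35
  (0, 0) → f = 0

The binding constraints are -8a - 4b = -41 and -12a + 8b = 28.
Solving simultaneously gives a = 27/14, b = 179/28.

a = 27/14, b = 179/28, maximum f = 299/7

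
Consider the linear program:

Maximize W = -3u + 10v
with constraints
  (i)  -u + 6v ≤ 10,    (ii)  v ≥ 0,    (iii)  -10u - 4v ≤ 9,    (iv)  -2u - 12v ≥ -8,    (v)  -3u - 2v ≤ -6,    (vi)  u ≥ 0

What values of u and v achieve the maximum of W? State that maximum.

u = 7/4, v = 3/8, maximum W = -3/2

Corner points and W = -3u + 10v:
  (4, 0) → W = -12
  (2, 0) → W = -6
  (7/4, 3/8) → W = -3/2

The binding constraints are -2u - 12v = -8 and -3u - 2v = -6.
Solving simultaneously gives u = 7/4, v = 3/8.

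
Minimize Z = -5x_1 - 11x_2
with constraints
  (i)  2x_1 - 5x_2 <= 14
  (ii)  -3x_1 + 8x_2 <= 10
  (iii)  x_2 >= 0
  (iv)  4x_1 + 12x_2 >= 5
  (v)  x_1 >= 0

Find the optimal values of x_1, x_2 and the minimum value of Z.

Extreme points and Z = -5x_1 - 11x_2:
  (162, 62) → Z = -1492
  (7, 0) → Z = -35
  (0, 5/4) → Z = -55/4
  (5/4, 0) → Z = -25/4
  (0, 5/12) → Z = -55/12

x_1 = 162, x_2 = 62, minimum Z = -1492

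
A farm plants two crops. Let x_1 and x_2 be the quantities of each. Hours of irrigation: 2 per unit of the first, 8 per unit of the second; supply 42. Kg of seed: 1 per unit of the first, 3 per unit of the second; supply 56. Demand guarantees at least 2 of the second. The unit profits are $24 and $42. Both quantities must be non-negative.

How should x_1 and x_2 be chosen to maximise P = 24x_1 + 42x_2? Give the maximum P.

The binding constraints are 2x_1 + 8x_2 = 42 and x_2 = 2.
Solving simultaneously gives x_1 = 13, x_2 = 2.

x_1 = 13, x_2 = 2, maximum P = 396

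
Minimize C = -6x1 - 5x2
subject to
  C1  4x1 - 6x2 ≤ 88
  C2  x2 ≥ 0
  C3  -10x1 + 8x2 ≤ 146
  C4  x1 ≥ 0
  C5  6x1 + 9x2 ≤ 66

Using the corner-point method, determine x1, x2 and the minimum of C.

The binding constraints are x2 = 0 and 6x1 + 9x2 = 66.
Solving simultaneously gives x1 = 11, x2 = 0.

x1 = 11, x2 = 0, minimum C = -66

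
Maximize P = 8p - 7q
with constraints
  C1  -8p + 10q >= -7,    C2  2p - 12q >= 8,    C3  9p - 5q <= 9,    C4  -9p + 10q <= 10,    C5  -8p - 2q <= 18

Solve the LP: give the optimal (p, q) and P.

Corner points and P = 8p - 7q:
  (1/19, -25/38) → P = 191/38
  (-83/48, -25/12) → P = 3/4
  (-2, -1) → P = -9

The optimum lies where -8p + 10q = -7 and 2p - 12q = 8.
Solving simultaneously gives p = 1/19, q = -25/38.

p = 1/19, q = -25/38, maximum P = 191/38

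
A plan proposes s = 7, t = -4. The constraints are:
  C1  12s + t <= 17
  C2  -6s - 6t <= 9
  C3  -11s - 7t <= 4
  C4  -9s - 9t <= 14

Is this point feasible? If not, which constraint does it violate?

not feasible — violates C1

Constraint C1: 12s + t = 80, which is not ≤ 17. All other constraints are satisfied.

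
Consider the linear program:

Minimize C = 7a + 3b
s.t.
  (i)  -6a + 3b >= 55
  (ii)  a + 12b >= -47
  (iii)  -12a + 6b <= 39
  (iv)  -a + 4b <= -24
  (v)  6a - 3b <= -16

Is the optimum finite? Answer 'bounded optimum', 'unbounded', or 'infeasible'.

infeasible

Constraints -6a + 3b ≥ 55 and -12a + 6b ≤ 39 have parallel boundaries but demand opposite sides — no point can satisfy both, so the region is empty.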